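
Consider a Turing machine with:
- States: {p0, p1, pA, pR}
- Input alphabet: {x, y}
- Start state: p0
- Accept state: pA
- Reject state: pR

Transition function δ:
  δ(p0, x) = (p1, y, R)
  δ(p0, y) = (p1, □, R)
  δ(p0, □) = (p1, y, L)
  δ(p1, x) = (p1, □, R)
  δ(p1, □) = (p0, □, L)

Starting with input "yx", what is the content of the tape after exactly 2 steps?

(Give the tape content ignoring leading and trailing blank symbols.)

Execution trace:
Initial: [p0]yx
Step 1: δ(p0, y) = (p1, □, R) → □[p1]x
Step 2: δ(p1, x) = (p1, □, R) → □□[p1]□

After 2 steps, the tape (ignoring leading/trailing blanks) is: □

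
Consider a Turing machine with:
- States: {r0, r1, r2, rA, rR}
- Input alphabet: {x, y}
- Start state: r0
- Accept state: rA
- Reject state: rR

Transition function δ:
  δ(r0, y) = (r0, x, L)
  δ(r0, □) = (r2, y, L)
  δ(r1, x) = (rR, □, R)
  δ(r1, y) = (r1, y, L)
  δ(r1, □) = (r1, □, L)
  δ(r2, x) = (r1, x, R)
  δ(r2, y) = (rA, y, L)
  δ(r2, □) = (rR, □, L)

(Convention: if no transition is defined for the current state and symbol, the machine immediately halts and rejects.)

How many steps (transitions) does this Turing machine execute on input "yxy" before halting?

Execution trace:
Initial: [r0]yxy
Step 1: δ(r0, y) = (r0, x, L) → [r0]□xxy
Step 2: δ(r0, □) = (r2, y, L) → [r2]□yxxy
Step 3: δ(r2, □) = (rR, □, L) → [rR]□□yxxy

The machine reaches the reject state rR and halts.

The machine executed 3 steps before halting.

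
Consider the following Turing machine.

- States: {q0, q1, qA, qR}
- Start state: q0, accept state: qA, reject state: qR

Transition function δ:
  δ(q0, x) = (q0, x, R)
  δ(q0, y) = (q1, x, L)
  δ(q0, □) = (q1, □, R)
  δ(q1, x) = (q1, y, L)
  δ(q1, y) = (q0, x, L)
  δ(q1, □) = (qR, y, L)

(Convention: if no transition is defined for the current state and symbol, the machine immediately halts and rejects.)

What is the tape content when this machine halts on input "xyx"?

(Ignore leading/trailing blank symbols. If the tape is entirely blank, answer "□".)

Execution trace:
Initial: [q0]xyx
Step 1: δ(q0, x) = (q0, x, R) → x[q0]yx
Step 2: δ(q0, y) = (q1, x, L) → [q1]xxx
Step 3: δ(q1, x) = (q1, y, L) → [q1]□yxx
Step 4: δ(q1, □) = (qR, y, L) → [qR]□yyxx

The machine reaches the reject state qR and halts.

Final tape (ignoring leading/trailing blanks): yyxx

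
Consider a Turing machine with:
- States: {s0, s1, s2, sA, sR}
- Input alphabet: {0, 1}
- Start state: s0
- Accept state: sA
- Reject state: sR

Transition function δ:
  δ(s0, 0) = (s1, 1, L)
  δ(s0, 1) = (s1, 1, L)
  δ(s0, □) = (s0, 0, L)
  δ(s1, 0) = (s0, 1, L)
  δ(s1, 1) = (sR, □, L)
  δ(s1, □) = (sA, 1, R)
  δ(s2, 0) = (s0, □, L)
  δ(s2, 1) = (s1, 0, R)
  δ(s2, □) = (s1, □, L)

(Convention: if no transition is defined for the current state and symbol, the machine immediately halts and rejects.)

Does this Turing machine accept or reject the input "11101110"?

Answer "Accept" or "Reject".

Execution trace:
Initial: [s0]11101110
Step 1: δ(s0, 1) = (s1, 1, L) → [s1]□11101110
Step 2: δ(s1, □) = (sA, 1, R) → 1[sA]11101110

The machine reaches the accept state sA and halts.

Answer: Accept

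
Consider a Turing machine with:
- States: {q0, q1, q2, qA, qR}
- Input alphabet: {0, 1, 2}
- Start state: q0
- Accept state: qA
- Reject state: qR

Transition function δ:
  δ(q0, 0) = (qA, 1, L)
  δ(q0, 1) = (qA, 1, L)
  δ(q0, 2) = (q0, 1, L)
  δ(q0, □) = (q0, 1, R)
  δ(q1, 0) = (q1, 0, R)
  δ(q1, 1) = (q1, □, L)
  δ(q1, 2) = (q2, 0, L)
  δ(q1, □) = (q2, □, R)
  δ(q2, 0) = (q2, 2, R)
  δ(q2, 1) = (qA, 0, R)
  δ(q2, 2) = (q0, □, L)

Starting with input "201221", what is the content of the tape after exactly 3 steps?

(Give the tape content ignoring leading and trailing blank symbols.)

Execution trace:
Initial: [q0]201221
Step 1: δ(q0, 2) = (q0, 1, L) → [q0]□101221
Step 2: δ(q0, □) = (q0, 1, R) → 1[q0]101221
Step 3: δ(q0, 1) = (qA, 1, L) → [qA]1101221

The machine reaches the accept state qA and halts.

After 3 steps, the tape (ignoring leading/trailing blanks) is: 1101221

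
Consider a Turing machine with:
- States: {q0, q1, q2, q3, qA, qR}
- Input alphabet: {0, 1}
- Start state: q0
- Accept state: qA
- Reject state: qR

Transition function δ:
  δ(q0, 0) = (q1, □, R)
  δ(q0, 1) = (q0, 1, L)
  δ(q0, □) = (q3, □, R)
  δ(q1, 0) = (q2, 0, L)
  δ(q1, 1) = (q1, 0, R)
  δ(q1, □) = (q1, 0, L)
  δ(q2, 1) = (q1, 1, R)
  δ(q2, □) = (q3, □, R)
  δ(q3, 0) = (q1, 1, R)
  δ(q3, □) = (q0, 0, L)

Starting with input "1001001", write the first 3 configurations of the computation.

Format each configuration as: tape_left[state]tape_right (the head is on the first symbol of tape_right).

Transitions applied:
Step 1: δ(q0, 1) = (q0, 1, L)
Step 2: δ(q0, □) = (q3, □, R)

The first 3 configurations are:
[q0]1001001 ⊢ [q0]□1001001 ⊢ □[q3]1001001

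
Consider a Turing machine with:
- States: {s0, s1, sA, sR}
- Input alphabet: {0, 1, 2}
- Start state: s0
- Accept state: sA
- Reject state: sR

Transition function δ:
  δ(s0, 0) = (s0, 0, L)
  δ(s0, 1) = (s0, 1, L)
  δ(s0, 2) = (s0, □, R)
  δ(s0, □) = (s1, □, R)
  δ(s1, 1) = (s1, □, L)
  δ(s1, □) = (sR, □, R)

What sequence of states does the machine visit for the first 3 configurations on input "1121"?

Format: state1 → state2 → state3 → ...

Execution trace:
Initial: [s0]1121
Step 1: δ(s0, 1) = (s0, 1, L) → [s0]□1121
Step 2: δ(s0, □) = (s1, □, R) → □[s1]1121

State sequence: s0 → s0 → s1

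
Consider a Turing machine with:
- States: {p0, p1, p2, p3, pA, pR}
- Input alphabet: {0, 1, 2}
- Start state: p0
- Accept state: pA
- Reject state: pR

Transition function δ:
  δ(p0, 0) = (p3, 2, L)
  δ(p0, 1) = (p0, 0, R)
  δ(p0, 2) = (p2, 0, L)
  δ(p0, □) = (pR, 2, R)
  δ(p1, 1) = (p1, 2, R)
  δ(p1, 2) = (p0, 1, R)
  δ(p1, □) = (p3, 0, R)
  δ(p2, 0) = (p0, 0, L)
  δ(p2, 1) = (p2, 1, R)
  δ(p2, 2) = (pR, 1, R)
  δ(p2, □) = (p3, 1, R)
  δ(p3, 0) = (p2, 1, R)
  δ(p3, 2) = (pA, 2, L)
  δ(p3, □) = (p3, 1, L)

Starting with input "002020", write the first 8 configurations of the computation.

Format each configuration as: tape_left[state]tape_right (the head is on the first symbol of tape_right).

Transitions applied:
Step 1: δ(p0, 0) = (p3, 2, L)
Step 2: δ(p3, □) = (p3, 1, L)
Step 3: δ(p3, □) = (p3, 1, L)
Step 4: δ(p3, □) = (p3, 1, L)
Step 5: δ(p3, □) = (p3, 1, L)
Step 6: δ(p3, □) = (p3, 1, L)
Step 7: δ(p3, □) = (p3, 1, L)

The first 8 configurations are:
[p0]002020 ⊢ [p3]□202020 ⊢ [p3]□1202020 ⊢ [p3]□11202020 ⊢ [p3]□111202020 ⊢ [p3]□1111202020 ⊢ [p3]□11111202020 ⊢ [p3]□111111202020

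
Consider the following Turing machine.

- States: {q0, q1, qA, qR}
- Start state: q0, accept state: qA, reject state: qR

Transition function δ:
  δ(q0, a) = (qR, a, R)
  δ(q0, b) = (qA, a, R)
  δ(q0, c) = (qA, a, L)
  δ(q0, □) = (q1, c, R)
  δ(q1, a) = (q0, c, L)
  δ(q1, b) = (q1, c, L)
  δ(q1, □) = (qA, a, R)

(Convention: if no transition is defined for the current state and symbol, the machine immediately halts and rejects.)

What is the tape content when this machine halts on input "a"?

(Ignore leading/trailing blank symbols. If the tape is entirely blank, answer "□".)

Execution trace:
Initial: [q0]a
Step 1: δ(q0, a) = (qR, a, R) → a[qR]□

The machine reaches the reject state qR and halts.

Final tape (ignoring leading/trailing blanks): a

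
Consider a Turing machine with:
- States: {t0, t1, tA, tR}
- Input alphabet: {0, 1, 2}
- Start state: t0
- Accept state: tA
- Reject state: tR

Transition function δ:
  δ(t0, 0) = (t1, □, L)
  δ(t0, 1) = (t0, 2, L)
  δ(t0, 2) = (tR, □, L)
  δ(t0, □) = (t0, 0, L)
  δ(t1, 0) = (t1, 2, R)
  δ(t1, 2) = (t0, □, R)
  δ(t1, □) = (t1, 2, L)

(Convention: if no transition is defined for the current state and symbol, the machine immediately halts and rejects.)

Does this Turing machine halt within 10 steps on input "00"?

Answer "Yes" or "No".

Execution trace:
Initial: [t0]00
Step 1: δ(t0, 0) = (t1, □, L) → [t1]□□0
Step 2: δ(t1, □) = (t1, 2, L) → [t1]□2□0
Step 3: δ(t1, □) = (t1, 2, L) → [t1]□22□0
Step 4: δ(t1, □) = (t1, 2, L) → [t1]□222□0
Step 5: δ(t1, □) = (t1, 2, L) → [t1]□2222□0
Step 6: δ(t1, □) = (t1, 2, L) → [t1]□22222□0
Step 7: δ(t1, □) = (t1, 2, L) → [t1]□222222□0
Step 8: δ(t1, □) = (t1, 2, L) → [t1]□2222222□0
Step 9: δ(t1, □) = (t1, 2, L) → [t1]□22222222□0
Step 10: δ(t1, □) = (t1, 2, L) → [t1]□222222222□0

The machine has not reached a halting state after 10 steps.
The machine did not halt within the 10-step bound.

Answer: No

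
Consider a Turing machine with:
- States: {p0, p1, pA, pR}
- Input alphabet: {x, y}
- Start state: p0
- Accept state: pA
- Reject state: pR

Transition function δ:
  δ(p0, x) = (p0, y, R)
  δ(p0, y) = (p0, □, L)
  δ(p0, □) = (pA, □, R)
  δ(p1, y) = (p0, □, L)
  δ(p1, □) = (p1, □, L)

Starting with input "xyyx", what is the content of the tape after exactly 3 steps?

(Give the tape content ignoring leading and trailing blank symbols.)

Execution trace:
Initial: [p0]xyyx
Step 1: δ(p0, x) = (p0, y, R) → y[p0]yyx
Step 2: δ(p0, y) = (p0, □, L) → [p0]y□yx
Step 3: δ(p0, y) = (p0, □, L) → [p0]□□□yx

After 3 steps, the tape (ignoring leading/trailing blanks) is: yx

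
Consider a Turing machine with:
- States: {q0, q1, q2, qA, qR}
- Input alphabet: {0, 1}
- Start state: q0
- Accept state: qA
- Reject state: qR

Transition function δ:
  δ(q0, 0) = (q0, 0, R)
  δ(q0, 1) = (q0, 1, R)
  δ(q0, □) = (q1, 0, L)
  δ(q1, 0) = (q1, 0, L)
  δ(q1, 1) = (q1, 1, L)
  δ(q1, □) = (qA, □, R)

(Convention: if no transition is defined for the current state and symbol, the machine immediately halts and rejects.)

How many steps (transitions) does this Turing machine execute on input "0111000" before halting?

Execution trace:
Initial: [q0]0111000
Step 1: δ(q0, 0) = (q0, 0, R) → 0[q0]111000
Step 2: δ(q0, 1) = (q0, 1, R) → 01[q0]11000
Step 3: δ(q0, 1) = (q0, 1, R) → 011[q0]1000
Step 4: δ(q0, 1) = (q0, 1, R) → 0111[q0]000
Step 5: δ(q0, 0) = (q0, 0, R) → 01110[q0]00
Step 6: δ(q0, 0) = (q0, 0, R) → 011100[q0]0
Step 7: δ(q0, 0) = (q0, 0, R) → 0111000[q0]□
Step 8: δ(q0, □) = (q1, 0, L) → 011100[q1]00
Step 9: δ(q1, 0) = (q1, 0, L) → 01110[q1]000
Step 10: δ(q1, 0) = (q1, 0, L) → 0111[q1]0000
Step 11: δ(q1, 0) = (q1, 0, L) → 011[q1]10000
Step 12: δ(q1, 1) = (q1, 1, L) → 01[q1]110000
Step 13: δ(q1, 1) = (q1, 1, L) → 0[q1]1110000
Step 14: δ(q1, 1) = (q1, 1, L) → [q1]01110000
Step 15: δ(q1, 0) = (q1, 0, L) → [q1]□01110000
Step 16: δ(q1, □) = (qA, □, R) → □[qA]01110000

The machine reaches the accept state qA and halts.

The machine executed 16 steps before halting.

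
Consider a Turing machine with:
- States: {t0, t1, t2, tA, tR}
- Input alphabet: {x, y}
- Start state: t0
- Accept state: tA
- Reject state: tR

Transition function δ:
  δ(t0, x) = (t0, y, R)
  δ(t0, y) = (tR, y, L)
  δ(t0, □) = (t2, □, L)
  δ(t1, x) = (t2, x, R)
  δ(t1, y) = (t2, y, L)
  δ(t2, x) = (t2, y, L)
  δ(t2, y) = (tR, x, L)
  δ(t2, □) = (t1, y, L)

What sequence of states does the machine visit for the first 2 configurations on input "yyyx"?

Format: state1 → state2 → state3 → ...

Execution trace:
Initial: [t0]yyyx
Step 1: δ(t0, y) = (tR, y, L) → [tR]□yyyx

The machine reaches the reject state tR and halts.

State sequence: t0 → tR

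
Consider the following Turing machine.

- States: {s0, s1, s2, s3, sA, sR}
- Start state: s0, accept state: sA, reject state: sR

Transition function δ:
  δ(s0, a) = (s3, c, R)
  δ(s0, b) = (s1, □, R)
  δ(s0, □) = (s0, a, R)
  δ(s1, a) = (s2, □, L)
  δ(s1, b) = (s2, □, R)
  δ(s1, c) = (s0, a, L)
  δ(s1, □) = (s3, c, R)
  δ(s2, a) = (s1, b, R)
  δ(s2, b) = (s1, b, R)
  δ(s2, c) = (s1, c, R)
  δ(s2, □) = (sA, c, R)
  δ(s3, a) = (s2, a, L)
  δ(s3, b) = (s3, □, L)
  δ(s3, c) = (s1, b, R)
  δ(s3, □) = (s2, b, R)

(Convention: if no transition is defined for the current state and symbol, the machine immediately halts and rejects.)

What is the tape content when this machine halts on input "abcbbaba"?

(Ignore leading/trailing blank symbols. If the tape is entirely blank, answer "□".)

Execution trace:
Initial: [s0]abcbbaba
Step 1: δ(s0, a) = (s3, c, R) → c[s3]bcbbaba
Step 2: δ(s3, b) = (s3, □, L) → [s3]c□cbbaba
Step 3: δ(s3, c) = (s1, b, R) → b[s1]□cbbaba
Step 4: δ(s1, □) = (s3, c, R) → bc[s3]cbbaba
Step 5: δ(s3, c) = (s1, b, R) → bcb[s1]bbaba
Step 6: δ(s1, b) = (s2, □, R) → bcb□[s2]baba
Step 7: δ(s2, b) = (s1, b, R) → bcb□b[s1]aba
Step 8: δ(s1, a) = (s2, □, L) → bcb□[s2]b□ba
Step 9: δ(s2, b) = (s1, b, R) → bcb□b[s1]□ba
Step 10: δ(s1, □) = (s3, c, R) → bcb□bc[s3]ba
Step 11: δ(s3, b) = (s3, □, L) → bcb□b[s3]c□a
Step 12: δ(s3, c) = (s1, b, R) → bcb□bb[s1]□a
Step 13: δ(s1, □) = (s3, c, R) → bcb□bbc[s3]a
Step 14: δ(s3, a) = (s2, a, L) → bcb□bb[s2]ca
Step 15: δ(s2, c) = (s1, c, R) → bcb□bbc[s1]a
Step 16: δ(s1, a) = (s2, □, L) → bcb□bb[s2]c□
Step 17: δ(s2, c) = (s1, c, R) → bcb□bbc[s1]□
Step 18: δ(s1, □) = (s3, c, R) → bcb□bbcc[s3]□
Step 19: δ(s3, □) = (s2, b, R) → bcb□bbccb[s2]□
Step 20: δ(s2, □) = (sA, c, R) → bcb□bbccbc[sA]□

The machine reaches the accept state sA and halts.

Final tape (ignoring leading/trailing blanks): bcb□bbccbc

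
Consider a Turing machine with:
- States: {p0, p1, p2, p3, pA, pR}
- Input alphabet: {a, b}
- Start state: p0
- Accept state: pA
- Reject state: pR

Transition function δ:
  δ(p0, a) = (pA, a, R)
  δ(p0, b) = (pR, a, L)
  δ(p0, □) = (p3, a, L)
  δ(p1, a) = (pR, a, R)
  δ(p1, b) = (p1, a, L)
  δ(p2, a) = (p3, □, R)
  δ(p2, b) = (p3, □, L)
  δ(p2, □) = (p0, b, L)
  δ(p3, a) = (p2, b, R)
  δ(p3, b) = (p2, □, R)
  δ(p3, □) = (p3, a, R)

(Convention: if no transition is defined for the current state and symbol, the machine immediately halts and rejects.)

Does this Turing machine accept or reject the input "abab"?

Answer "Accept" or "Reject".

Execution trace:
Initial: [p0]abab
Step 1: δ(p0, a) = (pA, a, R) → a[pA]bab

The machine reaches the accept state pA and halts.

Answer: Accept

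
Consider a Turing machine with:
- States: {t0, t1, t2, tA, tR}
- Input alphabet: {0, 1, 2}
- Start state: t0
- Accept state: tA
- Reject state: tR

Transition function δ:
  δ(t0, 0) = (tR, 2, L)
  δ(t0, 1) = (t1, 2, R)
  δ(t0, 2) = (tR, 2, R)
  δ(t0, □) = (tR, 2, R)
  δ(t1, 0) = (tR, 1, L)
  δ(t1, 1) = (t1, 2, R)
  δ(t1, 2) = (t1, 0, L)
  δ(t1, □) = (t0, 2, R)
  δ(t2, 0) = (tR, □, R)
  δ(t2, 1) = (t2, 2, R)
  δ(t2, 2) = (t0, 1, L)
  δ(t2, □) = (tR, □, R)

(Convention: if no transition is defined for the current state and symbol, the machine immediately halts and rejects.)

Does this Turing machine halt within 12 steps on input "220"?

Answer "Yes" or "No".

Execution trace:
Initial: [t0]220
Step 1: δ(t0, 2) = (tR, 2, R) → 2[tR]20

The machine reaches the reject state tR and halts.
The machine halted after 1 step (within the 12-step bound).

Answer: Yes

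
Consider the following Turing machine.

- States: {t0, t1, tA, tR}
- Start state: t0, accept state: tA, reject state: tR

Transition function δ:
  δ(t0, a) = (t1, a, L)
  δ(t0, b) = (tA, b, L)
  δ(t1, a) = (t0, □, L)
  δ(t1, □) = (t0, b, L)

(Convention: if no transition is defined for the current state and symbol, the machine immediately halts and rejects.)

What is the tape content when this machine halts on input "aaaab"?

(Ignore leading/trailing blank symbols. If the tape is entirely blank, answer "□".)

Execution trace:
Initial: [t0]aaaab
Step 1: δ(t0, a) = (t1, a, L) → [t1]□aaaab
Step 2: δ(t1, □) = (t0, b, L) → [t0]□baaaab

No transition is defined for δ(t0, □). By convention the machine halts and rejects.

Final tape (ignoring leading/trailing blanks): baaaab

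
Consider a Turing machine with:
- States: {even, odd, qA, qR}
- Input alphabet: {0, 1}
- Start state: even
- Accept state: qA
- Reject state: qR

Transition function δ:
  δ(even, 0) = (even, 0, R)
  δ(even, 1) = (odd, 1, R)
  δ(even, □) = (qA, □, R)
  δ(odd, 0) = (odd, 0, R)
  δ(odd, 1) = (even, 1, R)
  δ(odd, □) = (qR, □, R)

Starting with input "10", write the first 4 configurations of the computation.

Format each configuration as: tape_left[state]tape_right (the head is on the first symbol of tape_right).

Transitions applied:
Step 1: δ(even, 1) = (odd, 1, R)
Step 2: δ(odd, 0) = (odd, 0, R)
Step 3: δ(odd, □) = (qR, □, R)

The first 4 configurations are:
[even]10 ⊢ 1[odd]0 ⊢ 10[odd]□ ⊢ 10□[qR]□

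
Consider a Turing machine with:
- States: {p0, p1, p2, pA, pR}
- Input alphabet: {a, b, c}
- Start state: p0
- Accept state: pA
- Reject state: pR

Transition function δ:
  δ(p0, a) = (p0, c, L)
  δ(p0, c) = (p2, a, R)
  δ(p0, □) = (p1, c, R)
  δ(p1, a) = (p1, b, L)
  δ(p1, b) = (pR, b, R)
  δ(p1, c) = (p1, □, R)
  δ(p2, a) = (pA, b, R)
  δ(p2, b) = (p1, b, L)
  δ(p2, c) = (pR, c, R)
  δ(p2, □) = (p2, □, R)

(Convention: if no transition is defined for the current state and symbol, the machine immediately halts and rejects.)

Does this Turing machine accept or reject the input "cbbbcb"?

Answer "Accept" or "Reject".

Execution trace:
Initial: [p0]cbbbcb
Step 1: δ(p0, c) = (p2, a, R) → a[p2]bbbcb
Step 2: δ(p2, b) = (p1, b, L) → [p1]abbbcb
Step 3: δ(p1, a) = (p1, b, L) → [p1]□bbbbcb

No transition is defined for δ(p1, □). By convention the machine halts and rejects.

Answer: Reject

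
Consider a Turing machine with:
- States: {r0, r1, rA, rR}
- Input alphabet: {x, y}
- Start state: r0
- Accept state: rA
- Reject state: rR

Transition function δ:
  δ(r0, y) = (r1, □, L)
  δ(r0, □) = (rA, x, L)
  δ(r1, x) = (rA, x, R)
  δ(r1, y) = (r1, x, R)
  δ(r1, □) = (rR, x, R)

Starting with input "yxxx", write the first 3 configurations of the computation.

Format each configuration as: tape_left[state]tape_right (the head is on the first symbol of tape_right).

Transitions applied:
Step 1: δ(r0, y) = (r1, □, L)
Step 2: δ(r1, □) = (rR, x, R)

The first 3 configurations are:
[r0]yxxx ⊢ [r1]□□xxx ⊢ x[rR]□xxx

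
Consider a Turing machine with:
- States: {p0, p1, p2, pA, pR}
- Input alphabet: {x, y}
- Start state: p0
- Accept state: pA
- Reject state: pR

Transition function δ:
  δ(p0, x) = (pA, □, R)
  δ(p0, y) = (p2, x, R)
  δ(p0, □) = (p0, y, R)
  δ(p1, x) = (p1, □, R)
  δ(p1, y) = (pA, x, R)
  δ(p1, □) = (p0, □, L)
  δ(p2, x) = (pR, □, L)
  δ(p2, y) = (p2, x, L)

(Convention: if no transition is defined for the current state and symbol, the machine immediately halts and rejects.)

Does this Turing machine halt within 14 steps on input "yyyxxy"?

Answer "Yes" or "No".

Execution trace:
Initial: [p0]yyyxxy
Step 1: δ(p0, y) = (p2, x, R) → x[p2]yyxxy
Step 2: δ(p2, y) = (p2, x, L) → [p2]xxyxxy
Step 3: δ(p2, x) = (pR, □, L) → [pR]□□xyxxy

The machine reaches the reject state pR and halts.
The machine halted after 3 steps (within the 14-step bound).

Answer: Yes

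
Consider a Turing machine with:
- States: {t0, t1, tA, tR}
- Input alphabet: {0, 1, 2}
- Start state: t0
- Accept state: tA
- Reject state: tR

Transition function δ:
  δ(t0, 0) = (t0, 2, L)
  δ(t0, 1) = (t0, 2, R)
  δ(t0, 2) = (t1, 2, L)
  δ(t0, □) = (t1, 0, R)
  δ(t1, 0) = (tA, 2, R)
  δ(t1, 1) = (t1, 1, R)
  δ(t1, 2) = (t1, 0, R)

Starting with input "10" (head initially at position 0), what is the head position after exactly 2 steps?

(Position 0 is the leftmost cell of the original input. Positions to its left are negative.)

Execution trace (head position shown):
Step 0: [t0]10  (head at position 0)
Step 1: move right → 2[t0]0  (head at position 1)
Step 2: move left → [t0]22  (head at position 0)

After 2 steps, the head is at position 0.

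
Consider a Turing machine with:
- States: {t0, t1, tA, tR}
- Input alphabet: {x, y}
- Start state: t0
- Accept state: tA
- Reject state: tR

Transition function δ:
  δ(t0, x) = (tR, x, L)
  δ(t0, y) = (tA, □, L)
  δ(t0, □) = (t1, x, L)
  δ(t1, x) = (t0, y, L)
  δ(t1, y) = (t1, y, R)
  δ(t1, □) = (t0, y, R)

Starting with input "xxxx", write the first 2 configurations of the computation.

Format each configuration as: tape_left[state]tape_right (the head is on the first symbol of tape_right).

Transitions applied:
Step 1: δ(t0, x) = (tR, x, L)

The first 2 configurations are:
[t0]xxxx ⊢ [tR]□xxxx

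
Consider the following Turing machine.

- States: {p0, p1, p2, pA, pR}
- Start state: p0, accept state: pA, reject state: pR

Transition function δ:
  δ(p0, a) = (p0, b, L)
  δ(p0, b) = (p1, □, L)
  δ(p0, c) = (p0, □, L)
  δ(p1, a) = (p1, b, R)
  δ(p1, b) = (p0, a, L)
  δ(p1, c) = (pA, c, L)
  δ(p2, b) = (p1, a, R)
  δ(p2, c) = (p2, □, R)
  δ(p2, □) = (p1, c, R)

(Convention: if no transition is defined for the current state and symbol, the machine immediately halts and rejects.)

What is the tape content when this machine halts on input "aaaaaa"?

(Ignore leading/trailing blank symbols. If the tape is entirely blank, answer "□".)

Execution trace:
Initial: [p0]aaaaaa
Step 1: δ(p0, a) = (p0, b, L) → [p0]□baaaaa

No transition is defined for δ(p0, □). By convention the machine halts and rejects.

Final tape (ignoring leading/trailing blanks): baaaaa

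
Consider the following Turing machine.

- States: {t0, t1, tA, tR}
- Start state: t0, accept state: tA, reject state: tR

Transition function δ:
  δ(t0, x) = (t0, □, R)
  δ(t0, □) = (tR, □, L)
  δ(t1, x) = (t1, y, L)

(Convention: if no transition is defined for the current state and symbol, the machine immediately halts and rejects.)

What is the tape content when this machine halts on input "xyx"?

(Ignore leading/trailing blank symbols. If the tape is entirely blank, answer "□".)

Execution trace:
Initial: [t0]xyx
Step 1: δ(t0, x) = (t0, □, R) → □[t0]yx

No transition is defined for δ(t0, y). By convention the machine halts and rejects.

Final tape (ignoring leading/trailing blanks): yx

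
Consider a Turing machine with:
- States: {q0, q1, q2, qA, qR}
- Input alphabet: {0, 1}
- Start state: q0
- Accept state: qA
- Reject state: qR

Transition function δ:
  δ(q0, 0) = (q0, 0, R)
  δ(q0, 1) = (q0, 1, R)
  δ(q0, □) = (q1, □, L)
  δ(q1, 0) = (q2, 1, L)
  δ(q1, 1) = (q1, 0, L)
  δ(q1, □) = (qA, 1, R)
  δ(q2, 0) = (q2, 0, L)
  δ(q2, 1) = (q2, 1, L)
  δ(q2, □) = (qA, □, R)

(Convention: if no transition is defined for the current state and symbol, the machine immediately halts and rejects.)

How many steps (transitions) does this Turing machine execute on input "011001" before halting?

Execution trace:
Initial: [q0]011001
Step 1: δ(q0, 0) = (q0, 0, R) → 0[q0]11001
Step 2: δ(q0, 1) = (q0, 1, R) → 01[q0]1001
Step 3: δ(q0, 1) = (q0, 1, R) → 011[q0]001
Step 4: δ(q0, 0) = (q0, 0, R) → 0110[q0]01
Step 5: δ(q0, 0) = (q0, 0, R) → 01100[q0]1
Step 6: δ(q0, 1) = (q0, 1, R) → 011001[q0]□
Step 7: δ(q0, □) = (q1, □, L) → 01100[q1]1□
Step 8: δ(q1, 1) = (q1, 0, L) → 0110[q1]00□
Step 9: δ(q1, 0) = (q2, 1, L) → 011[q2]010□
Step 10: δ(q2, 0) = (q2, 0, L) → 01[q2]1010□
Step 11: δ(q2, 1) = (q2, 1, L) → 0[q2]11010□
Step 12: δ(q2, 1) = (q2, 1, L) → [q2]011010□
Step 13: δ(q2, 0) = (q2, 0, L) → [q2]□011010□
Step 14: δ(q2, □) = (qA, □, R) → □[qA]011010□

The machine reaches the accept state qA and halts.

The machine executed 14 steps before halting.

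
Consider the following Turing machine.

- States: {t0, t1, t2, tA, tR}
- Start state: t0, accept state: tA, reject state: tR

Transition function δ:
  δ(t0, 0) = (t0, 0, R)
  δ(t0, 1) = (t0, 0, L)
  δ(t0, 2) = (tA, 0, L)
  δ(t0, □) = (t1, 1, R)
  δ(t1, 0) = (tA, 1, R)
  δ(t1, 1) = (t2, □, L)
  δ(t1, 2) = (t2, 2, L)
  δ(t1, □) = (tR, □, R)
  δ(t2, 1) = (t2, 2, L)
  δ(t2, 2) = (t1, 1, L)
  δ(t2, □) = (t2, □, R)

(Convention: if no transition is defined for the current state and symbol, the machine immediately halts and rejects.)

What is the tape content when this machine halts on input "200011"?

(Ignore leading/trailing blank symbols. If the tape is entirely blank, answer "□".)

Execution trace:
Initial: [t0]200011
Step 1: δ(t0, 2) = (tA, 0, L) → [tA]□000011

The machine reaches the accept state tA and halts.

Final tape (ignoring leading/trailing blanks): 000011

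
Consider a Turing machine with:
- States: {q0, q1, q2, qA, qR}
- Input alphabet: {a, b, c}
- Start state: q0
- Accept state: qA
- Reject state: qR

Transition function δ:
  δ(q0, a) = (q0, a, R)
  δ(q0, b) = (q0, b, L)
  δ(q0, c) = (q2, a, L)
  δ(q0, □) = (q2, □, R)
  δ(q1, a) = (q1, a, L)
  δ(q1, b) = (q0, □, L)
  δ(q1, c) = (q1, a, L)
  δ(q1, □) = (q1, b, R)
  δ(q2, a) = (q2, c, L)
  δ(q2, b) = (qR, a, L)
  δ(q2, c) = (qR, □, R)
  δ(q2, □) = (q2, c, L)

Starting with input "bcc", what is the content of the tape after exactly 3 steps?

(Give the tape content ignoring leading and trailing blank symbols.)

Execution trace:
Initial: [q0]bcc
Step 1: δ(q0, b) = (q0, b, L) → [q0]□bcc
Step 2: δ(q0, □) = (q2, □, R) → □[q2]bcc
Step 3: δ(q2, b) = (qR, a, L) → [qR]□acc

The machine reaches the reject state qR and halts.

After 3 steps, the tape (ignoring leading/trailing blanks) is: acc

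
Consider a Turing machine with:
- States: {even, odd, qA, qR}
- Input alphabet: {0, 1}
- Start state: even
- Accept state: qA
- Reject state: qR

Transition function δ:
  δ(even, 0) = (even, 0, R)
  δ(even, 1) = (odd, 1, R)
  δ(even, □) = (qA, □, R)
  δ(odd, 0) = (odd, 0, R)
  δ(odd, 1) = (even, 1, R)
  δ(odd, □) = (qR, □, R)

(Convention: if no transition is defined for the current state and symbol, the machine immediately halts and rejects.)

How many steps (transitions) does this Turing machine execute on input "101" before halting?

Execution trace:
Initial: [even]101
Step 1: δ(even, 1) = (odd, 1, R) → 1[odd]01
Step 2: δ(odd, 0) = (odd, 0, R) → 10[odd]1
Step 3: δ(odd, 1) = (even, 1, R) → 101[even]□
Step 4: δ(even, □) = (qA, □, R) → 101□[qA]□

The machine reaches the accept state qA and halts.

The machine executed 4 steps before halting.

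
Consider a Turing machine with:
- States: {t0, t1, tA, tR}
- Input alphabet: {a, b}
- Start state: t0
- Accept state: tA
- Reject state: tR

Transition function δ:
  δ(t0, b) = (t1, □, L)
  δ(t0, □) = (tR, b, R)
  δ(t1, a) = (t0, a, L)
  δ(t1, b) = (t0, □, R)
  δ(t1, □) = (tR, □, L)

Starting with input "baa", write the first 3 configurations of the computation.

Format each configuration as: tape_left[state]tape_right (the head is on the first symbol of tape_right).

Transitions applied:
Step 1: δ(t0, b) = (t1, □, L)
Step 2: δ(t1, □) = (tR, □, L)

The first 3 configurations are:
[t0]baa ⊢ [t1]□□aa ⊢ [tR]□□□aa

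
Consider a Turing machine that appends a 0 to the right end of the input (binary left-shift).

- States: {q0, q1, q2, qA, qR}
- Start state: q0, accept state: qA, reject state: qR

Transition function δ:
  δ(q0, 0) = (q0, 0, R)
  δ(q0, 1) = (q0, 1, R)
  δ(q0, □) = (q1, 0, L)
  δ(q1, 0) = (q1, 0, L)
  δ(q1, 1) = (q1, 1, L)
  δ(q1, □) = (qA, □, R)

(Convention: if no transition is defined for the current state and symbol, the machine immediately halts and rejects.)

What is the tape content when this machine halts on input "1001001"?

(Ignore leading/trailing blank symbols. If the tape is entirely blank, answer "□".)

Execution trace:
Initial: [q0]1001001
Step 1: δ(q0, 1) = (q0, 1, R) → 1[q0]001001
Step 2: δ(q0, 0) = (q0, 0, R) → 10[q0]01001
Step 3: δ(q0, 0) = (q0, 0, R) → 100[q0]1001
Step 4: δ(q0, 1) = (q0, 1, R) → 1001[q0]001
Step 5: δ(q0, 0) = (q0, 0, R) → 10010[q0]01
Step 6: δ(q0, 0) = (q0, 0, R) → 100100[q0]1
Step 7: δ(q0, 1) = (q0, 1, R) → 1001001[q0]□
Step 8: δ(q0, □) = (q1, 0, L) → 100100[q1]10
Step 9: δ(q1, 1) = (q1, 1, L) → 10010[q1]010
Step 10: δ(q1, 0) = (q1, 0, L) → 1001[q1]0010
Step 11: δ(q1, 0) = (q1, 0, L) → 100[q1]10010
Step 12: δ(q1, 1) = (q1, 1, L) → 10[q1]010010
Step 13: δ(q1, 0) = (q1, 0, L) → 1[q1]0010010
Step 14: δ(q1, 0) = (q1, 0, L) → [q1]10010010
Step 15: δ(q1, 1) = (q1, 1, L) → [q1]□10010010
Step 16: δ(q1, □) = (qA, □, R) → □[qA]10010010

The machine reaches the accept state qA and halts.

Final tape (ignoring leading/trailing blanks): 10010010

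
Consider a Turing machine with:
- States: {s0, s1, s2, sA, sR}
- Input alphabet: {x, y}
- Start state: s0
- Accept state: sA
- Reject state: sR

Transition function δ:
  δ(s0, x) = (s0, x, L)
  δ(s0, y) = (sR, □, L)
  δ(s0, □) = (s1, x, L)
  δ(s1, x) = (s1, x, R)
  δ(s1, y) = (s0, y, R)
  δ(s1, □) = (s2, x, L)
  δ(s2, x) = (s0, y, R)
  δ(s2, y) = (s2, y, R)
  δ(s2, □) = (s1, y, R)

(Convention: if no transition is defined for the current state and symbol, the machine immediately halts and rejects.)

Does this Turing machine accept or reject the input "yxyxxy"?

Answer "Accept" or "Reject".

Execution trace:
Initial: [s0]yxyxxy
Step 1: δ(s0, y) = (sR, □, L) → [sR]□□xyxxy

The machine reaches the reject state sR and halts.

Answer: Reject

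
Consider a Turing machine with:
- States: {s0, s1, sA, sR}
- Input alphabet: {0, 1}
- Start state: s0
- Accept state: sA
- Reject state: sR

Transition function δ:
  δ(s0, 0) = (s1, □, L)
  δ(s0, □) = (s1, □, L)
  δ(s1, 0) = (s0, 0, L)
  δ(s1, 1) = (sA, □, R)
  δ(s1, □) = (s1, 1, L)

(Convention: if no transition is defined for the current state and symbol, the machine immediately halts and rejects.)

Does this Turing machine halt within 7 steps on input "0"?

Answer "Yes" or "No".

Execution trace:
Initial: [s0]0
Step 1: δ(s0, 0) = (s1, □, L) → [s1]□□
Step 2: δ(s1, □) = (s1, 1, L) → [s1]□1□
Step 3: δ(s1, □) = (s1, 1, L) → [s1]□11□
Step 4: δ(s1, □) = (s1, 1, L) → [s1]□111□
Step 5: δ(s1, □) = (s1, 1, L) → [s1]□1111□
Step 6: δ(s1, □) = (s1, 1, L) → [s1]□11111□
Step 7: δ(s1, □) = (s1, 1, L) → [s1]□111111□

The machine has not reached a halting state after 7 steps.
The machine did not halt within the 7-step bound.

Answer: No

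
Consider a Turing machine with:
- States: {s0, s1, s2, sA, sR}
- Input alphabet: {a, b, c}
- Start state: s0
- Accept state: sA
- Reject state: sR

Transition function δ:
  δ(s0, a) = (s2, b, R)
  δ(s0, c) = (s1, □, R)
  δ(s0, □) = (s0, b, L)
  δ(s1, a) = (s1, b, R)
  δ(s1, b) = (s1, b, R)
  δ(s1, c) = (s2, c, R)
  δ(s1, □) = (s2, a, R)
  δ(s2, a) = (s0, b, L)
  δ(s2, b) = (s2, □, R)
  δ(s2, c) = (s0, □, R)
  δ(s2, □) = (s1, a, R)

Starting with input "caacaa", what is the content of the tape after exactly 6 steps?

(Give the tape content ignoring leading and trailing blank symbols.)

Execution trace:
Initial: [s0]caacaa
Step 1: δ(s0, c) = (s1, □, R) → □[s1]aacaa
Step 2: δ(s1, a) = (s1, b, R) → □b[s1]acaa
Step 3: δ(s1, a) = (s1, b, R) → □bb[s1]caa
Step 4: δ(s1, c) = (s2, c, R) → □bbc[s2]aa
Step 5: δ(s2, a) = (s0, b, L) → □bb[s0]cba
Step 6: δ(s0, c) = (s1, □, R) → □bb□[s1]ba

After 6 steps, the tape (ignoring leading/trailing blanks) is: bb□ba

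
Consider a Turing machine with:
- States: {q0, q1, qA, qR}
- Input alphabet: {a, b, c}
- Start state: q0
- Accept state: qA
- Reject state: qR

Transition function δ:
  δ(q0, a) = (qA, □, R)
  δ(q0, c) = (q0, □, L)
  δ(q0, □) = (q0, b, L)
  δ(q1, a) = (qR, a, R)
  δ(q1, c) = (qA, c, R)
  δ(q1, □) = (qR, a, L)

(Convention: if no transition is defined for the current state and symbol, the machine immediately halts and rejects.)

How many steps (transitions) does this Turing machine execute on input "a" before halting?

Execution trace:
Initial: [q0]a
Step 1: δ(q0, a) = (qA, □, R) → □[qA]□

The machine reaches the accept state qA and halts.

The machine executed 1 step before halting.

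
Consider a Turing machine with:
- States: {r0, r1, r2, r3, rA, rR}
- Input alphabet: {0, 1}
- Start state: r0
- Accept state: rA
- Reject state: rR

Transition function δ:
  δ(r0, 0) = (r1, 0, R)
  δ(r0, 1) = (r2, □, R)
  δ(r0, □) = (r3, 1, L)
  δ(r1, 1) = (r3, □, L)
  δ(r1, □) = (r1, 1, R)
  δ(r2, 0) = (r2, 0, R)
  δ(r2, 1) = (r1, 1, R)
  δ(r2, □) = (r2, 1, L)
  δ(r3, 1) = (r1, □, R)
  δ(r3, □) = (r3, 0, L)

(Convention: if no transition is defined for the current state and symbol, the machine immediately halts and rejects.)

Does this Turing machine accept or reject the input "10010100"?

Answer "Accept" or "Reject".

Execution trace:
Initial: [r0]10010100
Step 1: δ(r0, 1) = (r2, □, R) → □[r2]0010100
Step 2: δ(r2, 0) = (r2, 0, R) → □0[r2]010100
Step 3: δ(r2, 0) = (r2, 0, R) → □00[r2]10100
Step 4: δ(r2, 1) = (r1, 1, R) → □001[r1]0100

No transition is defined for δ(r1, 0). By convention the machine halts and rejects.

Answer: Reject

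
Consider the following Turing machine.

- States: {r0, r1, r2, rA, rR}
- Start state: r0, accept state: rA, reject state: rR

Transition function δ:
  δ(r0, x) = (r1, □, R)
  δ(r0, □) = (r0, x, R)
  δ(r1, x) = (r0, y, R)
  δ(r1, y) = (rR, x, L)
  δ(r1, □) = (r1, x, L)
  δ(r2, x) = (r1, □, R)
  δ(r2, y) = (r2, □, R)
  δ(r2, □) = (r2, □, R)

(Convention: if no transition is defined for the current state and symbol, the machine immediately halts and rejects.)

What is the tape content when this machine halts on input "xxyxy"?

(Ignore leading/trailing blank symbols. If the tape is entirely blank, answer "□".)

Execution trace:
Initial: [r0]xxyxy
Step 1: δ(r0, x) = (r1, □, R) → □[r1]xyxy
Step 2: δ(r1, x) = (r0, y, R) → □y[r0]yxy

No transition is defined for δ(r0, y). By convention the machine halts and rejects.

Final tape (ignoring leading/trailing blanks): yyxy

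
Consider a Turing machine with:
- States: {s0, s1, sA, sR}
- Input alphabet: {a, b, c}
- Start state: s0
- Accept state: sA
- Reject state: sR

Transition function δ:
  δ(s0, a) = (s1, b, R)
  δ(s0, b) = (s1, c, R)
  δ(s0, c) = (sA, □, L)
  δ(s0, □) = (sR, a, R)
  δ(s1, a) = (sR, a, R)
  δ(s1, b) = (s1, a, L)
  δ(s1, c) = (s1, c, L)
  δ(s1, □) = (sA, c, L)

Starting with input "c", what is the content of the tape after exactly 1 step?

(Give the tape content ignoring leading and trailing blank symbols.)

Execution trace:
Initial: [s0]c
Step 1: δ(s0, c) = (sA, □, L) → [sA]□□

The machine reaches the accept state sA and halts.

After 1 step, the tape (ignoring leading/trailing blanks) is: □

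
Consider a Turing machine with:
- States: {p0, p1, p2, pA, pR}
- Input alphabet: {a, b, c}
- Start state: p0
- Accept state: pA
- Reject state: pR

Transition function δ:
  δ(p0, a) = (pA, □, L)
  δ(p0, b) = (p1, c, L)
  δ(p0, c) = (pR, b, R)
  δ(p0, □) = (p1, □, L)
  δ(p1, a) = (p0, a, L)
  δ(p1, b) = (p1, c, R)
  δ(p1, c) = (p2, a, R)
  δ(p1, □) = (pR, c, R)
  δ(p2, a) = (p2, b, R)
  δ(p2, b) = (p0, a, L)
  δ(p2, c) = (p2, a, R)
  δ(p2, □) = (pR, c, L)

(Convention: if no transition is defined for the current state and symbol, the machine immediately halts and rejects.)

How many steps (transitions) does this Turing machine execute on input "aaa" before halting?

Execution trace:
Initial: [p0]aaa
Step 1: δ(p0, a) = (pA, □, L) → [pA]□□aa

The machine reaches the accept state pA and halts.

The machine executed 1 step before halting.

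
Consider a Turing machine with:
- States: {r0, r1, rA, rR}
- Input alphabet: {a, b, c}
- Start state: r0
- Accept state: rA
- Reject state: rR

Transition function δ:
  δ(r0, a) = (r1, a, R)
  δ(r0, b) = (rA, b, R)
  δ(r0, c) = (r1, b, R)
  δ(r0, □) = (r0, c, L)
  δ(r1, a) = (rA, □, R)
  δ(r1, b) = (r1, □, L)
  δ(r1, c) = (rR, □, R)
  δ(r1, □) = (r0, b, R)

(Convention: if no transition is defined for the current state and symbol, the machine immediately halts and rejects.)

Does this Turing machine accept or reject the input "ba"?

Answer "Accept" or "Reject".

Execution trace:
Initial: [r0]ba
Step 1: δ(r0, b) = (rA, b, R) → b[rA]a

The machine reaches the accept state rA and halts.

Answer: Accept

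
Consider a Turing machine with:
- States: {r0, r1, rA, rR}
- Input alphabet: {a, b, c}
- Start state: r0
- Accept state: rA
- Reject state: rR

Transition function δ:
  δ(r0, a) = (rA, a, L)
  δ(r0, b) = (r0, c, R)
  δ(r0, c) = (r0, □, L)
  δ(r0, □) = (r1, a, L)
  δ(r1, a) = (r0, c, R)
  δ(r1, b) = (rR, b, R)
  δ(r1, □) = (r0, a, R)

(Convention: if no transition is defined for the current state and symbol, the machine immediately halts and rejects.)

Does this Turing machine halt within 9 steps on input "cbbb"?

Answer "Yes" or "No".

Execution trace:
Initial: [r0]cbbb
Step 1: δ(r0, c) = (r0, □, L) → [r0]□□bbb
Step 2: δ(r0, □) = (r1, a, L) → [r1]□a□bbb
Step 3: δ(r1, □) = (r0, a, R) → a[r0]a□bbb
Step 4: δ(r0, a) = (rA, a, L) → [rA]aa□bbb

The machine reaches the accept state rA and halts.
The machine halted after 4 steps (within the 9-step bound).

Answer: Yes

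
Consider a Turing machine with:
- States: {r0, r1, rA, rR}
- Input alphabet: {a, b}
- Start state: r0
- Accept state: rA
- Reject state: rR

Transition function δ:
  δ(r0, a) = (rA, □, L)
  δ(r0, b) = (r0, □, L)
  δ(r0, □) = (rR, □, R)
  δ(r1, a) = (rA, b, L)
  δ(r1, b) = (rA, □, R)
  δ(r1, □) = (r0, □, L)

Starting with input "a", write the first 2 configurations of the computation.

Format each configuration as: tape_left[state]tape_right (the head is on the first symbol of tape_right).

Transitions applied:
Step 1: δ(r0, a) = (rA, □, L)

The first 2 configurations are:
[r0]a ⊢ [rA]□□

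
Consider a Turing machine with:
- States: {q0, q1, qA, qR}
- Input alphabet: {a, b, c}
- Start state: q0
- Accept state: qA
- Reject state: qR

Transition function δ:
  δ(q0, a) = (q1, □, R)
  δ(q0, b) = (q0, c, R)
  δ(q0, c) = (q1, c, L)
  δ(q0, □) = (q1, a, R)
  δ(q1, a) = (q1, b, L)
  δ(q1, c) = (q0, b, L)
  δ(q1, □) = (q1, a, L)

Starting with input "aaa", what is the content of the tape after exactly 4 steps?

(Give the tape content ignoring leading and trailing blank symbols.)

Execution trace:
Initial: [q0]aaa
Step 1: δ(q0, a) = (q1, □, R) → □[q1]aa
Step 2: δ(q1, a) = (q1, b, L) → [q1]□ba
Step 3: δ(q1, □) = (q1, a, L) → [q1]□aba
Step 4: δ(q1, □) = (q1, a, L) → [q1]□aaba

After 4 steps, the tape (ignoring leading/trailing blanks) is: aaba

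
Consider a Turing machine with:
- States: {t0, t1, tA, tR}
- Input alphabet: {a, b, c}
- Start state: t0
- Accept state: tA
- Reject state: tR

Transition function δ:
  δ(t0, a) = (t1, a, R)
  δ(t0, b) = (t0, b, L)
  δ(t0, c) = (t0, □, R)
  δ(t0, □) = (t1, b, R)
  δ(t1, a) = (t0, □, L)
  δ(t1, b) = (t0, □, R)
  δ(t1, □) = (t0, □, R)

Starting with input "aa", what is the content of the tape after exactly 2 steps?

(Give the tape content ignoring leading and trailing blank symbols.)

Execution trace:
Initial: [t0]aa
Step 1: δ(t0, a) = (t1, a, R) → a[t1]a
Step 2: δ(t1, a) = (t0, □, L) → [t0]a□

After 2 steps, the tape (ignoring leading/trailing blanks) is: a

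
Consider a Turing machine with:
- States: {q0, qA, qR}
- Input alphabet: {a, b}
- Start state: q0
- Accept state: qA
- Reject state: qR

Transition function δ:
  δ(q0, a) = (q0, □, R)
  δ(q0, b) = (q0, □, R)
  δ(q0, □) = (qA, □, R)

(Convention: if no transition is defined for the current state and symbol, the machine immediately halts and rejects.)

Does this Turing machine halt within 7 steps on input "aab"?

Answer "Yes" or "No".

Execution trace:
Initial: [q0]aab
Step 1: δ(q0, a) = (q0, □, R) → □[q0]ab
Step 2: δ(q0, a) = (q0, □, R) → □□[q0]b
Step 3: δ(q0, b) = (q0, □, R) → □□□[q0]□
Step 4: δ(q0, □) = (qA, □, R) → □□□□[qA]□

The machine reaches the accept state qA and halts.
The machine halted after 4 steps (within the 7-step bound).

Answer: Yes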